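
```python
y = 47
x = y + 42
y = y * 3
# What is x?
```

Answer: 89

Derivation:
Trace (tracking x):
y = 47  # -> y = 47
x = y + 42  # -> x = 89
y = y * 3  # -> y = 141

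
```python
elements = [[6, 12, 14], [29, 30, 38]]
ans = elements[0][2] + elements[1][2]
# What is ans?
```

Answer: 52

Derivation:
Trace (tracking ans):
elements = [[6, 12, 14], [29, 30, 38]]  # -> elements = [[6, 12, 14], [29, 30, 38]]
ans = elements[0][2] + elements[1][2]  # -> ans = 52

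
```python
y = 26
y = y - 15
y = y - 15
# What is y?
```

Answer: -4

Derivation:
Trace (tracking y):
y = 26  # -> y = 26
y = y - 15  # -> y = 11
y = y - 15  # -> y = -4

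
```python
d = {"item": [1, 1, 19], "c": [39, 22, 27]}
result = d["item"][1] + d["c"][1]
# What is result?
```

Answer: 23

Derivation:
Trace (tracking result):
d = {'item': [1, 1, 19], 'c': [39, 22, 27]}  # -> d = {'item': [1, 1, 19], 'c': [39, 22, 27]}
result = d['item'][1] + d['c'][1]  # -> result = 23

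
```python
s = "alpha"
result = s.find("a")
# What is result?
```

Trace (tracking result):
s = 'alpha'  # -> s = 'alpha'
result = s.find('a')  # -> result = 0

Answer: 0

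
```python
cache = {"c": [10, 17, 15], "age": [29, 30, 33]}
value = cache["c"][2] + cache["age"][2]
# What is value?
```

Trace (tracking value):
cache = {'c': [10, 17, 15], 'age': [29, 30, 33]}  # -> cache = {'c': [10, 17, 15], 'age': [29, 30, 33]}
value = cache['c'][2] + cache['age'][2]  # -> value = 48

Answer: 48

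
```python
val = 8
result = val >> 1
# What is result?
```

Answer: 4

Derivation:
Trace (tracking result):
val = 8  # -> val = 8
result = val >> 1  # -> result = 4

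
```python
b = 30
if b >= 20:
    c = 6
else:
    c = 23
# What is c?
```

Trace (tracking c):
b = 30  # -> b = 30
if b >= 20:  # condition is True
    c = 6  # -> c = 6

Answer: 6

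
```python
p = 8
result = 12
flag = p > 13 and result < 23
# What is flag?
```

Answer: False

Derivation:
Trace (tracking flag):
p = 8  # -> p = 8
result = 12  # -> result = 12
flag = p > 13 and result < 23  # -> flag = False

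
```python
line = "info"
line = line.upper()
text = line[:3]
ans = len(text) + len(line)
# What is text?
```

Trace (tracking text):
line = 'info'  # -> line = 'info'
line = line.upper()  # -> line = 'INFO'
text = line[:3]  # -> text = 'INF'
ans = len(text) + len(line)  # -> ans = 7

Answer: 'INF'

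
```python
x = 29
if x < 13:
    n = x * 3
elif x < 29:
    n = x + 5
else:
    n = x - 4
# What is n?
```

Answer: 25

Derivation:
Trace (tracking n):
x = 29  # -> x = 29
if x < 13:  # condition is False
elif x < 29:  # condition is False
else:
    n = x - 4  # -> n = 25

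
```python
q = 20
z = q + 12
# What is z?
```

Answer: 32

Derivation:
Trace (tracking z):
q = 20  # -> q = 20
z = q + 12  # -> z = 32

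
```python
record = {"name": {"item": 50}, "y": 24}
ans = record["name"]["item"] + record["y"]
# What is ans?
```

Answer: 74

Derivation:
Trace (tracking ans):
record = {'name': {'item': 50}, 'y': 24}  # -> record = {'name': {'item': 50}, 'y': 24}
ans = record['name']['item'] + record['y']  # -> ans = 74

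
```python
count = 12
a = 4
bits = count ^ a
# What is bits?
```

Trace (tracking bits):
count = 12  # -> count = 12
a = 4  # -> a = 4
bits = count ^ a  # -> bits = 8

Answer: 8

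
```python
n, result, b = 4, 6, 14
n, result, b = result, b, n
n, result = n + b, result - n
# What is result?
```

Trace (tracking result):
n, result, b = (4, 6, 14)  # -> n = 4, result = 6, b = 14
n, result, b = (result, b, n)  # -> n = 6, result = 14, b = 4
n, result = (n + b, result - n)  # -> n = 10, result = 8

Answer: 8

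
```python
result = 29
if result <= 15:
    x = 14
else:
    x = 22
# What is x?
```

Trace (tracking x):
result = 29  # -> result = 29
if result <= 15:  # condition is False
else:
    x = 22  # -> x = 22

Answer: 22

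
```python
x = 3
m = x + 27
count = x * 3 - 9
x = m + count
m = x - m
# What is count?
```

Answer: 0

Derivation:
Trace (tracking count):
x = 3  # -> x = 3
m = x + 27  # -> m = 30
count = x * 3 - 9  # -> count = 0
x = m + count  # -> x = 30
m = x - m  # -> m = 0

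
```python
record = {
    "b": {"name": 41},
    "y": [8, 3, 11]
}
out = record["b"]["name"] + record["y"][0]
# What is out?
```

Answer: 49

Derivation:
Trace (tracking out):
record = {'b': {'name': 41}, 'y': [8, 3, 11]}  # -> record = {'b': {'name': 41}, 'y': [8, 3, 11]}
out = record['b']['name'] + record['y'][0]  # -> out = 49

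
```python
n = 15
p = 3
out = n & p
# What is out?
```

Trace (tracking out):
n = 15  # -> n = 15
p = 3  # -> p = 3
out = n & p  # -> out = 3

Answer: 3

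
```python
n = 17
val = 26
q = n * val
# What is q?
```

Trace (tracking q):
n = 17  # -> n = 17
val = 26  # -> val = 26
q = n * val  # -> q = 442

Answer: 442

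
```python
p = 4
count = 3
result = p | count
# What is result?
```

Answer: 7

Derivation:
Trace (tracking result):
p = 4  # -> p = 4
count = 3  # -> count = 3
result = p | count  # -> result = 7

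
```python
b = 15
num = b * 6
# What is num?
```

Answer: 90

Derivation:
Trace (tracking num):
b = 15  # -> b = 15
num = b * 6  # -> num = 90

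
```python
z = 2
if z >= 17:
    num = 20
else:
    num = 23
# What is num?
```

Answer: 23

Derivation:
Trace (tracking num):
z = 2  # -> z = 2
if z >= 17:  # condition is False
else:
    num = 23  # -> num = 23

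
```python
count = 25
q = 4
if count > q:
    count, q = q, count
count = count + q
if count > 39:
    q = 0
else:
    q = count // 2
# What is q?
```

Answer: 14

Derivation:
Trace (tracking q):
count = 25  # -> count = 25
q = 4  # -> q = 4
if count > q:  # condition is True
    count, q = (q, count)  # -> count = 4, q = 25
count = count + q  # -> count = 29
if count > 39:  # condition is False
else:
    q = count // 2  # -> q = 14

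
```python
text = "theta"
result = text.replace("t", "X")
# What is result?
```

Answer: 'XheXa'

Derivation:
Trace (tracking result):
text = 'theta'  # -> text = 'theta'
result = text.replace('t', 'X')  # -> result = 'XheXa'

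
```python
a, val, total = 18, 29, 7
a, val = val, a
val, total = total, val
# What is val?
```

Answer: 7

Derivation:
Trace (tracking val):
a, val, total = (18, 29, 7)  # -> a = 18, val = 29, total = 7
a, val = (val, a)  # -> a = 29, val = 18
val, total = (total, val)  # -> val = 7, total = 18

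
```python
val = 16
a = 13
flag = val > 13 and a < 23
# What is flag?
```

Trace (tracking flag):
val = 16  # -> val = 16
a = 13  # -> a = 13
flag = val > 13 and a < 23  # -> flag = True

Answer: True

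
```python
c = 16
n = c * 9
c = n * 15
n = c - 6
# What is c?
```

Answer: 2160

Derivation:
Trace (tracking c):
c = 16  # -> c = 16
n = c * 9  # -> n = 144
c = n * 15  # -> c = 2160
n = c - 6  # -> n = 2154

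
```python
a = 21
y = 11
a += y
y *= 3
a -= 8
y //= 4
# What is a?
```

Answer: 24

Derivation:
Trace (tracking a):
a = 21  # -> a = 21
y = 11  # -> y = 11
a += y  # -> a = 32
y *= 3  # -> y = 33
a -= 8  # -> a = 24
y //= 4  # -> y = 8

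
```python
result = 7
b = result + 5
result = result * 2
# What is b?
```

Trace (tracking b):
result = 7  # -> result = 7
b = result + 5  # -> b = 12
result = result * 2  # -> result = 14

Answer: 12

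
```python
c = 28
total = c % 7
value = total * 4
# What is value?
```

Answer: 0

Derivation:
Trace (tracking value):
c = 28  # -> c = 28
total = c % 7  # -> total = 0
value = total * 4  # -> value = 0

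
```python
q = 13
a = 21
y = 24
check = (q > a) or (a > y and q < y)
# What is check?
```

Trace (tracking check):
q = 13  # -> q = 13
a = 21  # -> a = 21
y = 24  # -> y = 24
check = q > a or (a > y and q < y)  # -> check = False

Answer: False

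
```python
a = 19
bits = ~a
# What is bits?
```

Answer: -20

Derivation:
Trace (tracking bits):
a = 19  # -> a = 19
bits = ~a  # -> bits = -20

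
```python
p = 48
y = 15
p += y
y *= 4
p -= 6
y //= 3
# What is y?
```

Answer: 20

Derivation:
Trace (tracking y):
p = 48  # -> p = 48
y = 15  # -> y = 15
p += y  # -> p = 63
y *= 4  # -> y = 60
p -= 6  # -> p = 57
y //= 3  # -> y = 20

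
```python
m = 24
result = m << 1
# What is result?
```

Trace (tracking result):
m = 24  # -> m = 24
result = m << 1  # -> result = 48

Answer: 48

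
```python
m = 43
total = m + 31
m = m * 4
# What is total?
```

Trace (tracking total):
m = 43  # -> m = 43
total = m + 31  # -> total = 74
m = m * 4  # -> m = 172

Answer: 74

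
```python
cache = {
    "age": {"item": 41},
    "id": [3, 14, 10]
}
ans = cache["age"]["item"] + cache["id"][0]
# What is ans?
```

Answer: 44

Derivation:
Trace (tracking ans):
cache = {'age': {'item': 41}, 'id': [3, 14, 10]}  # -> cache = {'age': {'item': 41}, 'id': [3, 14, 10]}
ans = cache['age']['item'] + cache['id'][0]  # -> ans = 44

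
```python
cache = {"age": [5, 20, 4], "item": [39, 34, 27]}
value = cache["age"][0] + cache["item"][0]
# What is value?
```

Answer: 44

Derivation:
Trace (tracking value):
cache = {'age': [5, 20, 4], 'item': [39, 34, 27]}  # -> cache = {'age': [5, 20, 4], 'item': [39, 34, 27]}
value = cache['age'][0] + cache['item'][0]  # -> value = 44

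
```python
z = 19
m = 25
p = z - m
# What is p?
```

Answer: -6

Derivation:
Trace (tracking p):
z = 19  # -> z = 19
m = 25  # -> m = 25
p = z - m  # -> p = -6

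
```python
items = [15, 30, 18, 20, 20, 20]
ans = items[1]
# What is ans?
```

Answer: 30

Derivation:
Trace (tracking ans):
items = [15, 30, 18, 20, 20, 20]  # -> items = [15, 30, 18, 20, 20, 20]
ans = items[1]  # -> ans = 30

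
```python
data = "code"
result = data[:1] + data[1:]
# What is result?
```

Answer: 'code'

Derivation:
Trace (tracking result):
data = 'code'  # -> data = 'code'
result = data[:1] + data[1:]  # -> result = 'code'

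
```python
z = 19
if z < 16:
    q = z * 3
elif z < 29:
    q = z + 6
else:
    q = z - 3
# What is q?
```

Trace (tracking q):
z = 19  # -> z = 19
if z < 16:  # condition is False
elif z < 29:  # condition is True
    q = z + 6  # -> q = 25

Answer: 25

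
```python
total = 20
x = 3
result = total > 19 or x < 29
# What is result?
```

Trace (tracking result):
total = 20  # -> total = 20
x = 3  # -> x = 3
result = total > 19 or x < 29  # -> result = True

Answer: True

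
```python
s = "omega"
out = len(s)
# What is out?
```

Answer: 5

Derivation:
Trace (tracking out):
s = 'omega'  # -> s = 'omega'
out = len(s)  # -> out = 5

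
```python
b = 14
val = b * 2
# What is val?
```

Answer: 28

Derivation:
Trace (tracking val):
b = 14  # -> b = 14
val = b * 2  # -> val = 28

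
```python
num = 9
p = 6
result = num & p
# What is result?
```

Trace (tracking result):
num = 9  # -> num = 9
p = 6  # -> p = 6
result = num & p  # -> result = 0

Answer: 0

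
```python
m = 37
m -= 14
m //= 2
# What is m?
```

Trace (tracking m):
m = 37  # -> m = 37
m -= 14  # -> m = 23
m //= 2  # -> m = 11

Answer: 11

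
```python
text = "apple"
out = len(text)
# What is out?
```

Trace (tracking out):
text = 'apple'  # -> text = 'apple'
out = len(text)  # -> out = 5

Answer: 5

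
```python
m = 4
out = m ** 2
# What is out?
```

Answer: 16

Derivation:
Trace (tracking out):
m = 4  # -> m = 4
out = m ** 2  # -> out = 16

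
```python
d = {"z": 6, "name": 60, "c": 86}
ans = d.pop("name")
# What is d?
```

Trace (tracking d):
d = {'z': 6, 'name': 60, 'c': 86}  # -> d = {'z': 6, 'name': 60, 'c': 86}
ans = d.pop('name')  # -> ans = 60

Answer: {'z': 6, 'c': 86}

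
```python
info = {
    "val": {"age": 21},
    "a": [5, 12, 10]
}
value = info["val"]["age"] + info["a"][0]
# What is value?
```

Trace (tracking value):
info = {'val': {'age': 21}, 'a': [5, 12, 10]}  # -> info = {'val': {'age': 21}, 'a': [5, 12, 10]}
value = info['val']['age'] + info['a'][0]  # -> value = 26

Answer: 26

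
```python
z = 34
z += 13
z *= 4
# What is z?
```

Answer: 188

Derivation:
Trace (tracking z):
z = 34  # -> z = 34
z += 13  # -> z = 47
z *= 4  # -> z = 188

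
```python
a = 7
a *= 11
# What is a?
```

Trace (tracking a):
a = 7  # -> a = 7
a *= 11  # -> a = 77

Answer: 77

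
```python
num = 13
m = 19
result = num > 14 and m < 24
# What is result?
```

Answer: False

Derivation:
Trace (tracking result):
num = 13  # -> num = 13
m = 19  # -> m = 19
result = num > 14 and m < 24  # -> result = False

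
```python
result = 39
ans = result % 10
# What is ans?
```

Answer: 9

Derivation:
Trace (tracking ans):
result = 39  # -> result = 39
ans = result % 10  # -> ans = 9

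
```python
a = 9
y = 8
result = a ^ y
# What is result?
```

Trace (tracking result):
a = 9  # -> a = 9
y = 8  # -> y = 8
result = a ^ y  # -> result = 1

Answer: 1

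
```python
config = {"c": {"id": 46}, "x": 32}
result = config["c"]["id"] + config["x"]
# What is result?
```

Answer: 78

Derivation:
Trace (tracking result):
config = {'c': {'id': 46}, 'x': 32}  # -> config = {'c': {'id': 46}, 'x': 32}
result = config['c']['id'] + config['x']  # -> result = 78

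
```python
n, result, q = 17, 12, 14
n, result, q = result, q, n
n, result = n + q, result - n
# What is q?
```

Answer: 17

Derivation:
Trace (tracking q):
n, result, q = (17, 12, 14)  # -> n = 17, result = 12, q = 14
n, result, q = (result, q, n)  # -> n = 12, result = 14, q = 17
n, result = (n + q, result - n)  # -> n = 29, result = 2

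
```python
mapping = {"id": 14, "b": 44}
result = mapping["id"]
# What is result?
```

Trace (tracking result):
mapping = {'id': 14, 'b': 44}  # -> mapping = {'id': 14, 'b': 44}
result = mapping['id']  # -> result = 14

Answer: 14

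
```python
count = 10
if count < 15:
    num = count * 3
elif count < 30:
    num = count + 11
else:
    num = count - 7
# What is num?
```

Answer: 30

Derivation:
Trace (tracking num):
count = 10  # -> count = 10
if count < 15:  # condition is True
    num = count * 3  # -> num = 30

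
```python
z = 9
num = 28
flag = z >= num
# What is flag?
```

Trace (tracking flag):
z = 9  # -> z = 9
num = 28  # -> num = 28
flag = z >= num  # -> flag = False

Answer: False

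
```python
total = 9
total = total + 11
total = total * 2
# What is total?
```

Answer: 40

Derivation:
Trace (tracking total):
total = 9  # -> total = 9
total = total + 11  # -> total = 20
total = total * 2  # -> total = 40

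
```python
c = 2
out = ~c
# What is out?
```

Answer: -3

Derivation:
Trace (tracking out):
c = 2  # -> c = 2
out = ~c  # -> out = -3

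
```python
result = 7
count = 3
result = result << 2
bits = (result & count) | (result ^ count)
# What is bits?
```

Trace (tracking bits):
result = 7  # -> result = 7
count = 3  # -> count = 3
result = result << 2  # -> result = 28
bits = result & count | result ^ count  # -> bits = 31

Answer: 31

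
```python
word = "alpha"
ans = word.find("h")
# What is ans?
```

Answer: 3

Derivation:
Trace (tracking ans):
word = 'alpha'  # -> word = 'alpha'
ans = word.find('h')  # -> ans = 3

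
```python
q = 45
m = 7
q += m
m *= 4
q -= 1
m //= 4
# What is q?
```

Answer: 51

Derivation:
Trace (tracking q):
q = 45  # -> q = 45
m = 7  # -> m = 7
q += m  # -> q = 52
m *= 4  # -> m = 28
q -= 1  # -> q = 51
m //= 4  # -> m = 7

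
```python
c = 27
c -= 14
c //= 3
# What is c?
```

Answer: 4

Derivation:
Trace (tracking c):
c = 27  # -> c = 27
c -= 14  # -> c = 13
c //= 3  # -> c = 4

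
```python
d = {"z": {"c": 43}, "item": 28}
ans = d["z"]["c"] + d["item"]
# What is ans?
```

Trace (tracking ans):
d = {'z': {'c': 43}, 'item': 28}  # -> d = {'z': {'c': 43}, 'item': 28}
ans = d['z']['c'] + d['item']  # -> ans = 71

Answer: 71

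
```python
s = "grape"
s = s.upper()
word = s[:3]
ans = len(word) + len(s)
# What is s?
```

Answer: 'GRAPE'

Derivation:
Trace (tracking s):
s = 'grape'  # -> s = 'grape'
s = s.upper()  # -> s = 'GRAPE'
word = s[:3]  # -> word = 'GRA'
ans = len(word) + len(s)  # -> ans = 8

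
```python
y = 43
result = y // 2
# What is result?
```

Trace (tracking result):
y = 43  # -> y = 43
result = y // 2  # -> result = 21

Answer: 21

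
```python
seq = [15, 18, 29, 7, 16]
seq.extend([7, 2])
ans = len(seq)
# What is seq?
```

Trace (tracking seq):
seq = [15, 18, 29, 7, 16]  # -> seq = [15, 18, 29, 7, 16]
seq.extend([7, 2])  # -> seq = [15, 18, 29, 7, 16, 7, 2]
ans = len(seq)  # -> ans = 7

Answer: [15, 18, 29, 7, 16, 7, 2]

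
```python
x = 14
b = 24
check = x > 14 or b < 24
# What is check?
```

Answer: False

Derivation:
Trace (tracking check):
x = 14  # -> x = 14
b = 24  # -> b = 24
check = x > 14 or b < 24  # -> check = False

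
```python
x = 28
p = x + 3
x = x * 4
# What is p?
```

Trace (tracking p):
x = 28  # -> x = 28
p = x + 3  # -> p = 31
x = x * 4  # -> x = 112

Answer: 31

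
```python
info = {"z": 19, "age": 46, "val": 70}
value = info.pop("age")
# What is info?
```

Trace (tracking info):
info = {'z': 19, 'age': 46, 'val': 70}  # -> info = {'z': 19, 'age': 46, 'val': 70}
value = info.pop('age')  # -> value = 46

Answer: {'z': 19, 'val': 70}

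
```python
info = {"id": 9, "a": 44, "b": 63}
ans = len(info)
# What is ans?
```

Answer: 3

Derivation:
Trace (tracking ans):
info = {'id': 9, 'a': 44, 'b': 63}  # -> info = {'id': 9, 'a': 44, 'b': 63}
ans = len(info)  # -> ans = 3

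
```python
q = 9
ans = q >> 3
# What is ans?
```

Answer: 1

Derivation:
Trace (tracking ans):
q = 9  # -> q = 9
ans = q >> 3  # -> ans = 1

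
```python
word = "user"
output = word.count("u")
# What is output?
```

Answer: 1

Derivation:
Trace (tracking output):
word = 'user'  # -> word = 'user'
output = word.count('u')  # -> output = 1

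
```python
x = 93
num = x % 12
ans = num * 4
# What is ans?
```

Trace (tracking ans):
x = 93  # -> x = 93
num = x % 12  # -> num = 9
ans = num * 4  # -> ans = 36

Answer: 36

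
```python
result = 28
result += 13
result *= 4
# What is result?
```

Trace (tracking result):
result = 28  # -> result = 28
result += 13  # -> result = 41
result *= 4  # -> result = 164

Answer: 164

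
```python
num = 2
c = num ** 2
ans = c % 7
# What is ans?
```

Trace (tracking ans):
num = 2  # -> num = 2
c = num ** 2  # -> c = 4
ans = c % 7  # -> ans = 4

Answer: 4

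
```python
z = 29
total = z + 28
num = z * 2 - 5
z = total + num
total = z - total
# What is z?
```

Trace (tracking z):
z = 29  # -> z = 29
total = z + 28  # -> total = 57
num = z * 2 - 5  # -> num = 53
z = total + num  # -> z = 110
total = z - total  # -> total = 53

Answer: 110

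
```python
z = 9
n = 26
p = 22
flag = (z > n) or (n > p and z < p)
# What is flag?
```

Answer: True

Derivation:
Trace (tracking flag):
z = 9  # -> z = 9
n = 26  # -> n = 26
p = 22  # -> p = 22
flag = z > n or (n > p and z < p)  # -> flag = True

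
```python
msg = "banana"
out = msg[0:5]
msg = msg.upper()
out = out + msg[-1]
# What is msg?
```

Trace (tracking msg):
msg = 'banana'  # -> msg = 'banana'
out = msg[0:5]  # -> out = 'banan'
msg = msg.upper()  # -> msg = 'BANANA'
out = out + msg[-1]  # -> out = 'bananA'

Answer: 'BANANA'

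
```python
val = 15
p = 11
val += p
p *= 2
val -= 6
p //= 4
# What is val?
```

Trace (tracking val):
val = 15  # -> val = 15
p = 11  # -> p = 11
val += p  # -> val = 26
p *= 2  # -> p = 22
val -= 6  # -> val = 20
p //= 4  # -> p = 5

Answer: 20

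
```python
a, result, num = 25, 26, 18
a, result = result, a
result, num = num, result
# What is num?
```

Trace (tracking num):
a, result, num = (25, 26, 18)  # -> a = 25, result = 26, num = 18
a, result = (result, a)  # -> a = 26, result = 25
result, num = (num, result)  # -> result = 18, num = 25

Answer: 25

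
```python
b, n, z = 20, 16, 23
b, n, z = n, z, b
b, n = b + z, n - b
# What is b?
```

Trace (tracking b):
b, n, z = (20, 16, 23)  # -> b = 20, n = 16, z = 23
b, n, z = (n, z, b)  # -> b = 16, n = 23, z = 20
b, n = (b + z, n - b)  # -> b = 36, n = 7

Answer: 36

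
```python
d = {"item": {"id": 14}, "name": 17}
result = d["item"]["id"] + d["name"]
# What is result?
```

Trace (tracking result):
d = {'item': {'id': 14}, 'name': 17}  # -> d = {'item': {'id': 14}, 'name': 17}
result = d['item']['id'] + d['name']  # -> result = 31

Answer: 31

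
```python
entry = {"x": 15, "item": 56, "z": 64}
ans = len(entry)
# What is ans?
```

Trace (tracking ans):
entry = {'x': 15, 'item': 56, 'z': 64}  # -> entry = {'x': 15, 'item': 56, 'z': 64}
ans = len(entry)  # -> ans = 3

Answer: 3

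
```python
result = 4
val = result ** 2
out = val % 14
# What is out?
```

Answer: 2

Derivation:
Trace (tracking out):
result = 4  # -> result = 4
val = result ** 2  # -> val = 16
out = val % 14  # -> out = 2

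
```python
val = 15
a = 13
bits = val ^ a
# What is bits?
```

Trace (tracking bits):
val = 15  # -> val = 15
a = 13  # -> a = 13
bits = val ^ a  # -> bits = 2

Answer: 2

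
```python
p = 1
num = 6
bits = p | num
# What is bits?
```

Answer: 7

Derivation:
Trace (tracking bits):
p = 1  # -> p = 1
num = 6  # -> num = 6
bits = p | num  # -> bits = 7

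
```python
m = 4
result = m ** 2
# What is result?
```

Trace (tracking result):
m = 4  # -> m = 4
result = m ** 2  # -> result = 16

Answer: 16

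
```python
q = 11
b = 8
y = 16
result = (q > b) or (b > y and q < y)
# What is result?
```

Trace (tracking result):
q = 11  # -> q = 11
b = 8  # -> b = 8
y = 16  # -> y = 16
result = q > b or (b > y and q < y)  # -> result = True

Answer: True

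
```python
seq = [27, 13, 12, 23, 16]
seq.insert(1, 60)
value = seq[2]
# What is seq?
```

Trace (tracking seq):
seq = [27, 13, 12, 23, 16]  # -> seq = [27, 13, 12, 23, 16]
seq.insert(1, 60)  # -> seq = [27, 60, 13, 12, 23, 16]
value = seq[2]  # -> value = 13

Answer: [27, 60, 13, 12, 23, 16]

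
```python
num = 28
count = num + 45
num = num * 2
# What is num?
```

Answer: 56

Derivation:
Trace (tracking num):
num = 28  # -> num = 28
count = num + 45  # -> count = 73
num = num * 2  # -> num = 56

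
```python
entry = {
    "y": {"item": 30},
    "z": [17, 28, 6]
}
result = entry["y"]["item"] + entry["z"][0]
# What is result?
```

Answer: 47

Derivation:
Trace (tracking result):
entry = {'y': {'item': 30}, 'z': [17, 28, 6]}  # -> entry = {'y': {'item': 30}, 'z': [17, 28, 6]}
result = entry['y']['item'] + entry['z'][0]  # -> result = 47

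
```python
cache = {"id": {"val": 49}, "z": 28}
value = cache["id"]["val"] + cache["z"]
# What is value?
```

Trace (tracking value):
cache = {'id': {'val': 49}, 'z': 28}  # -> cache = {'id': {'val': 49}, 'z': 28}
value = cache['id']['val'] + cache['z']  # -> value = 77

Answer: 77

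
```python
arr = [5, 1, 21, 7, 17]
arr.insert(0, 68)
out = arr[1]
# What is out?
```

Answer: 5

Derivation:
Trace (tracking out):
arr = [5, 1, 21, 7, 17]  # -> arr = [5, 1, 21, 7, 17]
arr.insert(0, 68)  # -> arr = [68, 5, 1, 21, 7, 17]
out = arr[1]  # -> out = 5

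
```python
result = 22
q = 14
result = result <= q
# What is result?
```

Answer: False

Derivation:
Trace (tracking result):
result = 22  # -> result = 22
q = 14  # -> q = 14
result = result <= q  # -> result = False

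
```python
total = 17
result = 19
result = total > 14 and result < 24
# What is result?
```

Trace (tracking result):
total = 17  # -> total = 17
result = 19  # -> result = 19
result = total > 14 and result < 24  # -> result = True

Answer: True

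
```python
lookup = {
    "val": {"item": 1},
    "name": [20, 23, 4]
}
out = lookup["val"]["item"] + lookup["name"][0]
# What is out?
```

Trace (tracking out):
lookup = {'val': {'item': 1}, 'name': [20, 23, 4]}  # -> lookup = {'val': {'item': 1}, 'name': [20, 23, 4]}
out = lookup['val']['item'] + lookup['name'][0]  # -> out = 21

Answer: 21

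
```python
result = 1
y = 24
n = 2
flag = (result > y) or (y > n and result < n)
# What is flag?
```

Trace (tracking flag):
result = 1  # -> result = 1
y = 24  # -> y = 24
n = 2  # -> n = 2
flag = result > y or (y > n and result < n)  # -> flag = True

Answer: True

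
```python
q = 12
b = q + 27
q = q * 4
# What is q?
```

Trace (tracking q):
q = 12  # -> q = 12
b = q + 27  # -> b = 39
q = q * 4  # -> q = 48

Answer: 48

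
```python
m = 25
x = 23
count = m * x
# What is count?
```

Answer: 575

Derivation:
Trace (tracking count):
m = 25  # -> m = 25
x = 23  # -> x = 23
count = m * x  # -> count = 575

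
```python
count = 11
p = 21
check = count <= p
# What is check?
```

Answer: True

Derivation:
Trace (tracking check):
count = 11  # -> count = 11
p = 21  # -> p = 21
check = count <= p  # -> check = True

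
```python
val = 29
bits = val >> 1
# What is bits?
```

Answer: 14

Derivation:
Trace (tracking bits):
val = 29  # -> val = 29
bits = val >> 1  # -> bits = 14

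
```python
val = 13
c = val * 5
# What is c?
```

Answer: 65

Derivation:
Trace (tracking c):
val = 13  # -> val = 13
c = val * 5  # -> c = 65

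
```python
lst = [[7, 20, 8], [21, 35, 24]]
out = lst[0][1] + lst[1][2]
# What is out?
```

Trace (tracking out):
lst = [[7, 20, 8], [21, 35, 24]]  # -> lst = [[7, 20, 8], [21, 35, 24]]
out = lst[0][1] + lst[1][2]  # -> out = 44

Answer: 44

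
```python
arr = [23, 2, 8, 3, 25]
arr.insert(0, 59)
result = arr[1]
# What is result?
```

Answer: 23

Derivation:
Trace (tracking result):
arr = [23, 2, 8, 3, 25]  # -> arr = [23, 2, 8, 3, 25]
arr.insert(0, 59)  # -> arr = [59, 23, 2, 8, 3, 25]
result = arr[1]  # -> result = 23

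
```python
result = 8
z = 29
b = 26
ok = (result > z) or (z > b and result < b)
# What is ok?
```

Answer: True

Derivation:
Trace (tracking ok):
result = 8  # -> result = 8
z = 29  # -> z = 29
b = 26  # -> b = 26
ok = result > z or (z > b and result < b)  # -> ok = True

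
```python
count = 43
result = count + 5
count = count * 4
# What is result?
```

Answer: 48

Derivation:
Trace (tracking result):
count = 43  # -> count = 43
result = count + 5  # -> result = 48
count = count * 4  # -> count = 172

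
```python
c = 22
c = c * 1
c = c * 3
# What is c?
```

Answer: 66

Derivation:
Trace (tracking c):
c = 22  # -> c = 22
c = c * 1  # -> c = 22
c = c * 3  # -> c = 66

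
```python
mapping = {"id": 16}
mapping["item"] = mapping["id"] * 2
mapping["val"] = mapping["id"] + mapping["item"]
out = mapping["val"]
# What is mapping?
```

Trace (tracking mapping):
mapping = {'id': 16}  # -> mapping = {'id': 16}
mapping['item'] = mapping['id'] * 2  # -> mapping = {'id': 16, 'item': 32}
mapping['val'] = mapping['id'] + mapping['item']  # -> mapping = {'id': 16, 'item': 32, 'val': 48}
out = mapping['val']  # -> out = 48

Answer: {'id': 16, 'item': 32, 'val': 48}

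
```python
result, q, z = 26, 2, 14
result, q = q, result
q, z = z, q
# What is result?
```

Trace (tracking result):
result, q, z = (26, 2, 14)  # -> result = 26, q = 2, z = 14
result, q = (q, result)  # -> result = 2, q = 26
q, z = (z, q)  # -> q = 14, z = 26

Answer: 2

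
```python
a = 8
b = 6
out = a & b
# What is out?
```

Answer: 0

Derivation:
Trace (tracking out):
a = 8  # -> a = 8
b = 6  # -> b = 6
out = a & b  # -> out = 0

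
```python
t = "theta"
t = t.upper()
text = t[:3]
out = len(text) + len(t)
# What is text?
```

Trace (tracking text):
t = 'theta'  # -> t = 'theta'
t = t.upper()  # -> t = 'THETA'
text = t[:3]  # -> text = 'THE'
out = len(text) + len(t)  # -> out = 8

Answer: 'THE'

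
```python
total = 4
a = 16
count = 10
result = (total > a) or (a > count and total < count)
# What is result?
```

Answer: True

Derivation:
Trace (tracking result):
total = 4  # -> total = 4
a = 16  # -> a = 16
count = 10  # -> count = 10
result = total > a or (a > count and total < count)  # -> result = True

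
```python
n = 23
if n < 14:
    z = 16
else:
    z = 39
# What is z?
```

Trace (tracking z):
n = 23  # -> n = 23
if n < 14:  # condition is False
else:
    z = 39  # -> z = 39

Answer: 39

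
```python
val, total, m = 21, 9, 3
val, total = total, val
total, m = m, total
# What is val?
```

Answer: 9

Derivation:
Trace (tracking val):
val, total, m = (21, 9, 3)  # -> val = 21, total = 9, m = 3
val, total = (total, val)  # -> val = 9, total = 21
total, m = (m, total)  # -> total = 3, m = 21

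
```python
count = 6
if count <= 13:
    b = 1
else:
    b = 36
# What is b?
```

Answer: 1

Derivation:
Trace (tracking b):
count = 6  # -> count = 6
if count <= 13:  # condition is True
    b = 1  # -> b = 1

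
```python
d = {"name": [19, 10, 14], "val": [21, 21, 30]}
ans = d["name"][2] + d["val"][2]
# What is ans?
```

Trace (tracking ans):
d = {'name': [19, 10, 14], 'val': [21, 21, 30]}  # -> d = {'name': [19, 10, 14], 'val': [21, 21, 30]}
ans = d['name'][2] + d['val'][2]  # -> ans = 44

Answer: 44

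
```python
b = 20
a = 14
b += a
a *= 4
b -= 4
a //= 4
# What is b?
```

Trace (tracking b):
b = 20  # -> b = 20
a = 14  # -> a = 14
b += a  # -> b = 34
a *= 4  # -> a = 56
b -= 4  # -> b = 30
a //= 4  # -> a = 14

Answer: 30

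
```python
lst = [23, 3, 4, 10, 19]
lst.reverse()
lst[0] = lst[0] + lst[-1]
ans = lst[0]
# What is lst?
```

Answer: [42, 10, 4, 3, 23]

Derivation:
Trace (tracking lst):
lst = [23, 3, 4, 10, 19]  # -> lst = [23, 3, 4, 10, 19]
lst.reverse()  # -> lst = [19, 10, 4, 3, 23]
lst[0] = lst[0] + lst[-1]  # -> lst = [42, 10, 4, 3, 23]
ans = lst[0]  # -> ans = 42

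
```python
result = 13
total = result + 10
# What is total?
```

Answer: 23

Derivation:
Trace (tracking total):
result = 13  # -> result = 13
total = result + 10  # -> total = 23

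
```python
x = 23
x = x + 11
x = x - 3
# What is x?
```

Trace (tracking x):
x = 23  # -> x = 23
x = x + 11  # -> x = 34
x = x - 3  # -> x = 31

Answer: 31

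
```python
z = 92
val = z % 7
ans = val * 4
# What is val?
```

Answer: 1

Derivation:
Trace (tracking val):
z = 92  # -> z = 92
val = z % 7  # -> val = 1
ans = val * 4  # -> ans = 4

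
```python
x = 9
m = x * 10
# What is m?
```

Trace (tracking m):
x = 9  # -> x = 9
m = x * 10  # -> m = 90

Answer: 90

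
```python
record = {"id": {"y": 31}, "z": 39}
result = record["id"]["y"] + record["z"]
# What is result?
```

Answer: 70

Derivation:
Trace (tracking result):
record = {'id': {'y': 31}, 'z': 39}  # -> record = {'id': {'y': 31}, 'z': 39}
result = record['id']['y'] + record['z']  # -> result = 70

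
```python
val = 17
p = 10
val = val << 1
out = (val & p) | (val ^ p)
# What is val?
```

Answer: 34

Derivation:
Trace (tracking val):
val = 17  # -> val = 17
p = 10  # -> p = 10
val = val << 1  # -> val = 34
out = val & p | val ^ p  # -> out = 42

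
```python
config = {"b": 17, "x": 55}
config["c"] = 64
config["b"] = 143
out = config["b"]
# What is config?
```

Trace (tracking config):
config = {'b': 17, 'x': 55}  # -> config = {'b': 17, 'x': 55}
config['c'] = 64  # -> config = {'b': 17, 'x': 55, 'c': 64}
config['b'] = 143  # -> config = {'b': 143, 'x': 55, 'c': 64}
out = config['b']  # -> out = 143

Answer: {'b': 143, 'x': 55, 'c': 64}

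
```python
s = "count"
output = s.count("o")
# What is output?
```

Trace (tracking output):
s = 'count'  # -> s = 'count'
output = s.count('o')  # -> output = 1

Answer: 1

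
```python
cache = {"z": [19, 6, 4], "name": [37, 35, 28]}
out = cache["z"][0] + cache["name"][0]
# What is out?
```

Trace (tracking out):
cache = {'z': [19, 6, 4], 'name': [37, 35, 28]}  # -> cache = {'z': [19, 6, 4], 'name': [37, 35, 28]}
out = cache['z'][0] + cache['name'][0]  # -> out = 56

Answer: 56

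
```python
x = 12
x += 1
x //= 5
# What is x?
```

Answer: 2

Derivation:
Trace (tracking x):
x = 12  # -> x = 12
x += 1  # -> x = 13
x //= 5  # -> x = 2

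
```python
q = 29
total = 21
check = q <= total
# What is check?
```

Answer: False

Derivation:
Trace (tracking check):
q = 29  # -> q = 29
total = 21  # -> total = 21
check = q <= total  # -> check = False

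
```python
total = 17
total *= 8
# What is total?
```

Answer: 136

Derivation:
Trace (tracking total):
total = 17  # -> total = 17
total *= 8  # -> total = 136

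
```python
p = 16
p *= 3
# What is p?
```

Answer: 48

Derivation:
Trace (tracking p):
p = 16  # -> p = 16
p *= 3  # -> p = 48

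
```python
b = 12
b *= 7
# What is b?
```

Trace (tracking b):
b = 12  # -> b = 12
b *= 7  # -> b = 84

Answer: 84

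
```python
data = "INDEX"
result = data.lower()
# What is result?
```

Answer: 'index'

Derivation:
Trace (tracking result):
data = 'INDEX'  # -> data = 'INDEX'
result = data.lower()  # -> result = 'index'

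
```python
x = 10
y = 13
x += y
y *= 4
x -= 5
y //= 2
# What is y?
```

Answer: 26

Derivation:
Trace (tracking y):
x = 10  # -> x = 10
y = 13  # -> y = 13
x += y  # -> x = 23
y *= 4  # -> y = 52
x -= 5  # -> x = 18
y //= 2  # -> y = 26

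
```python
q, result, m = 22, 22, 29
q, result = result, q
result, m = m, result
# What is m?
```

Trace (tracking m):
q, result, m = (22, 22, 29)  # -> q = 22, result = 22, m = 29
q, result = (result, q)  # -> q = 22, result = 22
result, m = (m, result)  # -> result = 29, m = 22

Answer: 22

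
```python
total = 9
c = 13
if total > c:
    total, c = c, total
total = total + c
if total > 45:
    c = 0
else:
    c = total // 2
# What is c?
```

Trace (tracking c):
total = 9  # -> total = 9
c = 13  # -> c = 13
if total > c:  # condition is False
total = total + c  # -> total = 22
if total > 45:  # condition is False
else:
    c = total // 2  # -> c = 11

Answer: 11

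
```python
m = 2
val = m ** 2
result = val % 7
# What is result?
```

Answer: 4

Derivation:
Trace (tracking result):
m = 2  # -> m = 2
val = m ** 2  # -> val = 4
result = val % 7  # -> result = 4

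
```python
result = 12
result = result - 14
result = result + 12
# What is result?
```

Answer: 10

Derivation:
Trace (tracking result):
result = 12  # -> result = 12
result = result - 14  # -> result = -2
result = result + 12  # -> result = 10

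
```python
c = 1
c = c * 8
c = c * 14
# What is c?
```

Answer: 112

Derivation:
Trace (tracking c):
c = 1  # -> c = 1
c = c * 8  # -> c = 8
c = c * 14  # -> c = 112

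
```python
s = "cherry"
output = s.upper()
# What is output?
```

Trace (tracking output):
s = 'cherry'  # -> s = 'cherry'
output = s.upper()  # -> output = 'CHERRY'

Answer: 'CHERRY'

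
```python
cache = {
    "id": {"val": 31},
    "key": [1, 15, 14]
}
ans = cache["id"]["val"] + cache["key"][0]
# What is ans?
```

Trace (tracking ans):
cache = {'id': {'val': 31}, 'key': [1, 15, 14]}  # -> cache = {'id': {'val': 31}, 'key': [1, 15, 14]}
ans = cache['id']['val'] + cache['key'][0]  # -> ans = 32

Answer: 32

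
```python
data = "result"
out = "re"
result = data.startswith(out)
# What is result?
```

Trace (tracking result):
data = 'result'  # -> data = 'result'
out = 're'  # -> out = 're'
result = data.startswith(out)  # -> result = True

Answer: True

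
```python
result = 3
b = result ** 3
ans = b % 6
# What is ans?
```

Answer: 3

Derivation:
Trace (tracking ans):
result = 3  # -> result = 3
b = result ** 3  # -> b = 27
ans = b % 6  # -> ans = 3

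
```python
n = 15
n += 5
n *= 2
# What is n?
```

Answer: 40

Derivation:
Trace (tracking n):
n = 15  # -> n = 15
n += 5  # -> n = 20
n *= 2  # -> n = 40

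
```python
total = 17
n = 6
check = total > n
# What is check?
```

Trace (tracking check):
total = 17  # -> total = 17
n = 6  # -> n = 6
check = total > n  # -> check = True

Answer: True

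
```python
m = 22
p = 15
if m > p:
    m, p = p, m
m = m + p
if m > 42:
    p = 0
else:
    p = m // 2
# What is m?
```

Trace (tracking m):
m = 22  # -> m = 22
p = 15  # -> p = 15
if m > p:  # condition is True
    m, p = (p, m)  # -> m = 15, p = 22
m = m + p  # -> m = 37
if m > 42:  # condition is False
else:
    p = m // 2  # -> p = 18

Answer: 37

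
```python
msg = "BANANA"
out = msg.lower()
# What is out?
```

Answer: 'banana'

Derivation:
Trace (tracking out):
msg = 'BANANA'  # -> msg = 'BANANA'
out = msg.lower()  # -> out = 'banana'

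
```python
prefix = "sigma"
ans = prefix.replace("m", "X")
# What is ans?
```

Trace (tracking ans):
prefix = 'sigma'  # -> prefix = 'sigma'
ans = prefix.replace('m', 'X')  # -> ans = 'sigXa'

Answer: 'sigXa'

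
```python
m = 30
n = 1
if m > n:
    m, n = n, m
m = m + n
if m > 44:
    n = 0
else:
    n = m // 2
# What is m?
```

Trace (tracking m):
m = 30  # -> m = 30
n = 1  # -> n = 1
if m > n:  # condition is True
    m, n = (n, m)  # -> m = 1, n = 30
m = m + n  # -> m = 31
if m > 44:  # condition is False
else:
    n = m // 2  # -> n = 15

Answer: 31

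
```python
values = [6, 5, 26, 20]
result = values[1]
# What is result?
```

Answer: 5

Derivation:
Trace (tracking result):
values = [6, 5, 26, 20]  # -> values = [6, 5, 26, 20]
result = values[1]  # -> result = 5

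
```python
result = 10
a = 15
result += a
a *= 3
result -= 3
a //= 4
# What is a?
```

Answer: 11

Derivation:
Trace (tracking a):
result = 10  # -> result = 10
a = 15  # -> a = 15
result += a  # -> result = 25
a *= 3  # -> a = 45
result -= 3  # -> result = 22
a //= 4  # -> a = 11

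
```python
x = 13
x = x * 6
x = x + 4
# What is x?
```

Trace (tracking x):
x = 13  # -> x = 13
x = x * 6  # -> x = 78
x = x + 4  # -> x = 82

Answer: 82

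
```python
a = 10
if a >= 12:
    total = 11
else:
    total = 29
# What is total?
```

Answer: 29

Derivation:
Trace (tracking total):
a = 10  # -> a = 10
if a >= 12:  # condition is False
else:
    total = 29  # -> total = 29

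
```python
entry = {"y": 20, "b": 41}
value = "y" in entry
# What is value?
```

Trace (tracking value):
entry = {'y': 20, 'b': 41}  # -> entry = {'y': 20, 'b': 41}
value = 'y' in entry  # -> value = True

Answer: True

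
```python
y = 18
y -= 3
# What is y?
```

Answer: 15

Derivation:
Trace (tracking y):
y = 18  # -> y = 18
y -= 3  # -> y = 15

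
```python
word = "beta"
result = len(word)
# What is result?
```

Trace (tracking result):
word = 'beta'  # -> word = 'beta'
result = len(word)  # -> result = 4

Answer: 4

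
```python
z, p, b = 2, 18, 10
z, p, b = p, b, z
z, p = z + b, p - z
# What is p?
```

Trace (tracking p):
z, p, b = (2, 18, 10)  # -> z = 2, p = 18, b = 10
z, p, b = (p, b, z)  # -> z = 18, p = 10, b = 2
z, p = (z + b, p - z)  # -> z = 20, p = -8

Answer: -8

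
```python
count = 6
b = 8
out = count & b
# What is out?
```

Answer: 0

Derivation:
Trace (tracking out):
count = 6  # -> count = 6
b = 8  # -> b = 8
out = count & b  # -> out = 0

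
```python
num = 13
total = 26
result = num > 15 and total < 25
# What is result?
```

Answer: False

Derivation:
Trace (tracking result):
num = 13  # -> num = 13
total = 26  # -> total = 26
result = num > 15 and total < 25  # -> result = False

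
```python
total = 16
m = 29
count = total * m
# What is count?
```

Trace (tracking count):
total = 16  # -> total = 16
m = 29  # -> m = 29
count = total * m  # -> count = 464

Answer: 464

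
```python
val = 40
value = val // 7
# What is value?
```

Answer: 5

Derivation:
Trace (tracking value):
val = 40  # -> val = 40
value = val // 7  # -> value = 5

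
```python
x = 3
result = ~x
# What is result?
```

Answer: -4

Derivation:
Trace (tracking result):
x = 3  # -> x = 3
result = ~x  # -> result = -4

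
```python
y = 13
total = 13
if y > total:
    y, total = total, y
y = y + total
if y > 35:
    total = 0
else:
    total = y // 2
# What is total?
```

Trace (tracking total):
y = 13  # -> y = 13
total = 13  # -> total = 13
if y > total:  # condition is False
y = y + total  # -> y = 26
if y > 35:  # condition is False
else:
    total = y // 2  # -> total = 13

Answer: 13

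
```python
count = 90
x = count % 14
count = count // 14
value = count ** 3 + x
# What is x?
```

Trace (tracking x):
count = 90  # -> count = 90
x = count % 14  # -> x = 6
count = count // 14  # -> count = 6
value = count ** 3 + x  # -> value = 222

Answer: 6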